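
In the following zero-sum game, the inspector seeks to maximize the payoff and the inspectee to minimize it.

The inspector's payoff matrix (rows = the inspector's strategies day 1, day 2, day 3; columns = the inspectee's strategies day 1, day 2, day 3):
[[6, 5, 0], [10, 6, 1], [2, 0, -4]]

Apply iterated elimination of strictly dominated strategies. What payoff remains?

Row day 1 is strictly dominated by row day 2 (10>6, 6>5, 1>0); eliminate day 1.
Column day 2 is strictly dominated by day 3 for the inspectee (1<6, -4<0); eliminate day 2.
Row day 3 is strictly dominated by row day 2 (10>2, 1>-4); eliminate day 3.
Column day 1 is strictly dominated by day 3 for the inspectee (1<10); eliminate day 1.
Only (day 2, day 3) remains, with payoff 1.

1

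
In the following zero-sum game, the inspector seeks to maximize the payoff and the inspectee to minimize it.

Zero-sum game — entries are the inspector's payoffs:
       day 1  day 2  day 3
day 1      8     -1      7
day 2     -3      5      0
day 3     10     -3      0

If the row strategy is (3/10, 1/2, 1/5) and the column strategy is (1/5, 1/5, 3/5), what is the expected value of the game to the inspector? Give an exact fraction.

Against (1/5, 1/5, 3/5), each row's expected payoff is day 1: 28/5; day 2: 2/5; day 3: 7/5.
Taking the (3/10, 1/2, 1/5)-weighted average: (3/10)·(28/5) + (1/2)·(2/5) + (1/5)·(7/5) = 54/25.

54/25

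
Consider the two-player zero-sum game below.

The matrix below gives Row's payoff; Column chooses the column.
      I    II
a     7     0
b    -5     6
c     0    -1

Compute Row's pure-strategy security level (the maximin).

The worst-case payoff for each row is a: 0, b: -5, c: -1.
The best of these is 0.

0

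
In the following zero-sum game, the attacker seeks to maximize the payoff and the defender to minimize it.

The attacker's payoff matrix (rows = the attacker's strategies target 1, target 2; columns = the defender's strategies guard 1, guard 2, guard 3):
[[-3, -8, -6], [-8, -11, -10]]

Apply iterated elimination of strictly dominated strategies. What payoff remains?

-8

Row target 2 is strictly dominated by row target 1 (-3>-8, -8>-11, -6>-10); eliminate target 2.
Column guard 3 is strictly dominated by guard 2 for the defender (-8<-6); eliminate guard 3.
Column guard 1 is strictly dominated by guard 2 for the defender (-8<-3); eliminate guard 1.
Only (target 1, guard 2) remains, with payoff -8.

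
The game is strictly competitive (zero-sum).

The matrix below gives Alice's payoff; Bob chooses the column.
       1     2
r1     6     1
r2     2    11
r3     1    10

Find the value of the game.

32/7

Row r3 is strictly dominated by row r2, so Alice never plays it.
The remaining 2×2 game on (r1, r2) × (1, 2) has no saddle point. Let Alice play r1 with probability p; indifference gives 6p + 2(1−p) = p + 11(1−p), so p = 9/14.
Similarly Bob's optimal q on 1 is 5/7, and the value is 6·(5/7) + (1)·(2/7) = 32/7.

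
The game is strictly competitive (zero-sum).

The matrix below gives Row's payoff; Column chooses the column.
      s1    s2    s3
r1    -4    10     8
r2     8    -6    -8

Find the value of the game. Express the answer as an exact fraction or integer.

Column s2 is strictly dominated by s3 for Column (it gives Row more in every row).
The remaining 2×2 game on (r1, r2) × (s1, s3) has no saddle point. Let Row play r1 with probability p; indifference gives −4p + 8(1−p) = 8p − 8(1−p), so p = 4/7.
Similarly Column's optimal q on s1 is 4/7, and the value is -4·(4/7) + (8)·(3/7) = 8/7.

8/7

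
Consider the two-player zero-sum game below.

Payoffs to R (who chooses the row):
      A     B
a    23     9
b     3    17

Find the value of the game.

Row minima are 9 and 3, so R's maximin is 9; column maxima are 23 and 17, so C's minimax is 17. These differ, so the equilibrium is in mixed strategies.
Let R play a with probability p. C is indifferent when 23p + 3(1−p) = 9p + 17(1−p), giving p = 1/2.
Let C play A with probability q. R is indifferent when 23q + 9(1−q) = 3q + 17(1−q), giving q = 2/7.
The value is 23·(2/7) + (9)·(5/7) = 13.

13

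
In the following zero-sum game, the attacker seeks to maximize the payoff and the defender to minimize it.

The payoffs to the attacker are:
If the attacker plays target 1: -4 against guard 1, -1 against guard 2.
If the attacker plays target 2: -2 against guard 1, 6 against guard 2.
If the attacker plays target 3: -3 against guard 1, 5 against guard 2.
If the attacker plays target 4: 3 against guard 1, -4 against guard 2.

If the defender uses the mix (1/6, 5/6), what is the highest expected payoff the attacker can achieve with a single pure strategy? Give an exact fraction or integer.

14/3

target 1: (-4)·(1/6) + (-1)·(5/6) = -3/2.
target 2: (-2)·(1/6) + (6)·(5/6) = 14/3.
target 3: (-3)·(1/6) + (5)·(5/6) = 11/3.
target 4: (3)·(1/6) + (-4)·(5/6) = -17/6.
The best pure response is target 2 with expected payoff 14/3.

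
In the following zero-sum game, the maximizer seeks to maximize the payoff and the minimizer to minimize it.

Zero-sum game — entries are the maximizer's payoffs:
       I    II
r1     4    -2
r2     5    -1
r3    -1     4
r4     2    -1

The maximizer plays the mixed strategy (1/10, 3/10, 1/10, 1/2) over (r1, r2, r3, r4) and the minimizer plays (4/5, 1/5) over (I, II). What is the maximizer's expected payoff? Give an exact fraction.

Against (4/5, 1/5), each row's expected payoff is r1: 14/5; r2: 19/5; r3: 0; r4: 7/5.
Taking the (1/10, 3/10, 1/10, 1/2)-weighted average: (1/10)·(14/5) + (3/10)·(19/5) + (1/10)·(0) + (1/2)·(7/5) = 53/25.

53/25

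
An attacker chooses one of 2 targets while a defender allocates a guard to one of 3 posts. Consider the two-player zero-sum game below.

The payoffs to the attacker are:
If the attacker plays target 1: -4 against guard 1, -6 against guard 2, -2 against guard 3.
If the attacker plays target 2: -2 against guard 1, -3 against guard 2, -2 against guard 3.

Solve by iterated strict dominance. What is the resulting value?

Column guard 3 is strictly dominated by guard 2 for the defender (-6<-2, -3<-2); eliminate guard 3.
Row target 1 is strictly dominated by row target 2 (-2>-4, -3>-6); eliminate target 1.
Column guard 1 is strictly dominated by guard 2 for the defender (-3<-2); eliminate guard 1.
Only (target 2, guard 2) remains, with payoff -3.

-3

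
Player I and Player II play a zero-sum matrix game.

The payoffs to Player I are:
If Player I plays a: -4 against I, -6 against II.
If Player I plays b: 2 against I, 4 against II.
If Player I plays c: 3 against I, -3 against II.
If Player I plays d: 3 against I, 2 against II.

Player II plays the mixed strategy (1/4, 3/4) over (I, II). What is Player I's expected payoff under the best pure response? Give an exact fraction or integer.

7/2

a: (-4)·(1/4) + (-6)·(3/4) = -11/2.
b: (2)·(1/4) + (4)·(3/4) = 7/2.
c: (3)·(1/4) + (-3)·(3/4) = -3/2.
d: (3)·(1/4) + (2)·(3/4) = 9/4.
The best pure response is b with expected payoff 7/2.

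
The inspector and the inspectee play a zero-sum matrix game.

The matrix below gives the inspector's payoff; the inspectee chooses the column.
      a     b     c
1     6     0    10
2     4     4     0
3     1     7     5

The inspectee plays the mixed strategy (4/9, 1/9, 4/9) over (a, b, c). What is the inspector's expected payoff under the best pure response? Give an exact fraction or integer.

1: (6)·(4/9) + (0)·(1/9) + (10)·(4/9) = 64/9.
2: (4)·(4/9) + (4)·(1/9) + (0)·(4/9) = 20/9.
3: (1)·(4/9) + (7)·(1/9) + (5)·(4/9) = 31/9.
The best pure response is 1 with expected payoff 64/9.

64/9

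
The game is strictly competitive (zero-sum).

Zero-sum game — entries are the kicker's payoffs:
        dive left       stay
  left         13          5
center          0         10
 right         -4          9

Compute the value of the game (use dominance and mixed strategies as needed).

65/9

Row right is strictly dominated by row center, so the kicker never plays it.
The remaining 2×2 game on (left, center) × (dive left, stay) has no saddle point. Let the kicker play left with probability p; indifference gives 13p = 5p + 10(1−p), so p = 5/9.
Similarly the goalkeeper's optimal q on dive left is 5/18, and the value is 13·(5/18) + (5)·(13/18) = 65/9.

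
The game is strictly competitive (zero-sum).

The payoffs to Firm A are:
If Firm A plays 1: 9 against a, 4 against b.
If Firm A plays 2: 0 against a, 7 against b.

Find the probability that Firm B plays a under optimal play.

1/4

Row minima are 4 and 0, so Firm A's maximin is 4; column maxima are 9 and 7, so Firm B's minimax is 7. These differ, so the equilibrium is in mixed strategies.
Let Firm B play a with probability q. Firm A is indifferent when 9q + 4(1−q) = 7(1−q), giving q = 1/4.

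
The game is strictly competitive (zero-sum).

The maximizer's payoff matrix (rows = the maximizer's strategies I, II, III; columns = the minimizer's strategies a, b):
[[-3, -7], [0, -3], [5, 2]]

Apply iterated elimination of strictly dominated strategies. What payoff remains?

2

Row I is strictly dominated by row II (0>-3, -3>-7); eliminate I.
Row II is strictly dominated by row III (5>0, 2>-3); eliminate II.
Column a is strictly dominated by b for the minimizer (2<5); eliminate a.
Only (III, b) remains, with payoff 2.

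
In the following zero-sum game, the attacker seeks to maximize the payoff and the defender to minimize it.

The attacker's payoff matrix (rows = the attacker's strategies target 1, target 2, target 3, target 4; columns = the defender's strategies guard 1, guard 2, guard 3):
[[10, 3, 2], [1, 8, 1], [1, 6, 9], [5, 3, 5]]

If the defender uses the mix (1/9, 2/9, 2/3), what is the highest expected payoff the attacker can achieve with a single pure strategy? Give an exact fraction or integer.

67/9

target 1: (10)·(1/9) + (3)·(2/9) + (2)·(2/3) = 28/9.
target 2: (1)·(1/9) + (8)·(2/9) + (1)·(2/3) = 23/9.
target 3: (1)·(1/9) + (6)·(2/9) + (9)·(2/3) = 67/9.
target 4: (5)·(1/9) + (3)·(2/9) + (5)·(2/3) = 41/9.
The best pure response is target 3 with expected payoff 67/9.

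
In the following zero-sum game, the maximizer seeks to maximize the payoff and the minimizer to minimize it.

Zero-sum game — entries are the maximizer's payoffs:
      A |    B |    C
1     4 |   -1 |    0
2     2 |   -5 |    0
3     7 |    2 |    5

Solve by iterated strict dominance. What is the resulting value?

2

Row 1 is strictly dominated by row 3 (7>4, 2>-1, 5>0); eliminate 1.
Column A is strictly dominated by B for the minimizer (-5<2, 2<7); eliminate A.
Column C is strictly dominated by B for the minimizer (-5<0, 2<5); eliminate C.
Row 2 is strictly dominated by row 3 (2>-5); eliminate 2.
Only (3, B) remains, with payoff 2.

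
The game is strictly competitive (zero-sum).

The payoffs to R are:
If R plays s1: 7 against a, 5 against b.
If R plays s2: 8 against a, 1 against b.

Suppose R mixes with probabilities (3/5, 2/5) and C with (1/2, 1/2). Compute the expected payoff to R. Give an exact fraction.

Against (1/2, 1/2), each row's expected payoff is s1: 6; s2: 9/2.
Taking the (3/5, 2/5)-weighted average: (3/5)·(6) + (2/5)·(9/2) = 27/5.

27/5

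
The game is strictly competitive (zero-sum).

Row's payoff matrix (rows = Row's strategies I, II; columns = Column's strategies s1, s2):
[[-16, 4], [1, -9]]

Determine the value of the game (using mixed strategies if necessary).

Row minima are -16 and -9, so Row's maximin is -9; column maxima are 1 and 4, so Column's minimax is 1. These differ, so the equilibrium is in mixed strategies.
Let Row play I with probability p. Column is indifferent when −16p + (1−p) = 4p − 9(1−p), giving p = 1/3.
Let Column play s1 with probability q. Row is indifferent when −16q + 4(1−q) = q − 9(1−q), giving q = 13/30.
The value is -16·(13/30) + (4)·(17/30) = -14/3.

-14/3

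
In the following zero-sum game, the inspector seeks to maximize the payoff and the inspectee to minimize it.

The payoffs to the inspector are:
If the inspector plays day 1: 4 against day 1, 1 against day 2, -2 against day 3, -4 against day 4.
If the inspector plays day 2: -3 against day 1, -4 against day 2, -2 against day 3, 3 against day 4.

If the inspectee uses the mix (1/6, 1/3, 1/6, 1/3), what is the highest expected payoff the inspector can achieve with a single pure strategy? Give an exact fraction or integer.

-2/3

day 1: (4)·(1/6) + (1)·(1/3) + (-2)·(1/6) + (-4)·(1/3) = -2/3.
day 2: (-3)·(1/6) + (-4)·(1/3) + (-2)·(1/6) + (3)·(1/3) = -7/6.
The best pure response is day 1 with expected payoff -2/3.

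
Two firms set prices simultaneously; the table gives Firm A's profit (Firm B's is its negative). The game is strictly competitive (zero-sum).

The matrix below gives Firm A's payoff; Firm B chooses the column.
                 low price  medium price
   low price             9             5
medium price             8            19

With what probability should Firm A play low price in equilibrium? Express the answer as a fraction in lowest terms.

Row minima are 5 and 8, so Firm A's maximin is 8; column maxima are 9 and 19, so Firm B's minimax is 9. These differ, so the equilibrium is in mixed strategies.
Let Firm A play low price with probability p. Firm B is indifferent when 9p + 8(1−p) = 5p + 19(1−p), giving p = 11/15.

11/15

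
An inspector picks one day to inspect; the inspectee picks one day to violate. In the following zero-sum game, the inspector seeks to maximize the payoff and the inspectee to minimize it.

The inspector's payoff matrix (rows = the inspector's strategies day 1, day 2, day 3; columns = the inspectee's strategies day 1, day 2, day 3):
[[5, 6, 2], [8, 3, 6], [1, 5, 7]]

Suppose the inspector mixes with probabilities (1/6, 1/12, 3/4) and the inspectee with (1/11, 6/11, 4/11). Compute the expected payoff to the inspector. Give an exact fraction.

Against (1/11, 6/11, 4/11), each row's expected payoff is day 1: 49/11; day 2: 50/11; day 3: 59/11.
Taking the (1/6, 1/12, 3/4)-weighted average: (1/6)·(49/11) + (1/12)·(50/11) + (3/4)·(59/11) = 679/132.

679/132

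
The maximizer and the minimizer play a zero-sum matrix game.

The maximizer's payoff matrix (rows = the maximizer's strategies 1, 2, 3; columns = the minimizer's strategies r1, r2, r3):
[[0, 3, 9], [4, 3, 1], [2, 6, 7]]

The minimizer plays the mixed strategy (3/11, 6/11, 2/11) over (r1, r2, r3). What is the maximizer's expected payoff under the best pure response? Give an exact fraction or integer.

1: (0)·(3/11) + (3)·(6/11) + (9)·(2/11) = 36/11.
2: (4)·(3/11) + (3)·(6/11) + (1)·(2/11) = 32/11.
3: (2)·(3/11) + (6)·(6/11) + (7)·(2/11) = 56/11.
The best pure response is 3 with expected payoff 56/11.

56/11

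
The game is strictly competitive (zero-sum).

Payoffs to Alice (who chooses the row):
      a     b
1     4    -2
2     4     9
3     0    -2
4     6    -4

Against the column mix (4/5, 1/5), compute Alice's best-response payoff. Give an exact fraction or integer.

5

1: (4)·(4/5) + (-2)·(1/5) = 14/5.
2: (4)·(4/5) + (9)·(1/5) = 5.
3: (0)·(4/5) + (-2)·(1/5) = -2/5.
4: (6)·(4/5) + (-4)·(1/5) = 4.
The best pure response is 2 with expected payoff 5.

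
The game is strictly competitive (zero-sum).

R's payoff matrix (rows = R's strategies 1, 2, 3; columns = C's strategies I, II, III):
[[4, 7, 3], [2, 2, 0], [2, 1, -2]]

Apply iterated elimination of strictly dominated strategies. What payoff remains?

3

Row 2 is strictly dominated by row 1 (4>2, 7>2, 3>0); eliminate 2.
Row 3 is strictly dominated by row 1 (4>2, 7>1, 3>-2); eliminate 3.
Column I is strictly dominated by III for C (3<4); eliminate I.
Column II is strictly dominated by III for C (3<7); eliminate II.
Only (1, III) remains, with payoff 3.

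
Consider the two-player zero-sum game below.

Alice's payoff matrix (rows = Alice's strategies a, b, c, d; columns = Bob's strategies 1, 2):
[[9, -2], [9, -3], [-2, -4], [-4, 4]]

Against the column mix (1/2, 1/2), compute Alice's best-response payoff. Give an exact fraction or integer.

a: (9)·(1/2) + (-2)·(1/2) = 7/2.
b: (9)·(1/2) + (-3)·(1/2) = 3.
c: (-2)·(1/2) + (-4)·(1/2) = -3.
d: (-4)·(1/2) + (4)·(1/2) = 0.
The best pure response is a with expected payoff 7/2.

7/2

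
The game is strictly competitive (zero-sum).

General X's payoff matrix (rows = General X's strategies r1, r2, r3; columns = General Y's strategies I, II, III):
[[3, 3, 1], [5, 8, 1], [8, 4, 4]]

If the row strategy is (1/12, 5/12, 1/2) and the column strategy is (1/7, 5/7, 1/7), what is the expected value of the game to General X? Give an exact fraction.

Against (1/7, 5/7, 1/7), each row's expected payoff is r1: 19/7; r2: 46/7; r3: 32/7.
Taking the (1/12, 5/12, 1/2)-weighted average: (1/12)·(19/7) + (5/12)·(46/7) + (1/2)·(32/7) = 21/4.

21/4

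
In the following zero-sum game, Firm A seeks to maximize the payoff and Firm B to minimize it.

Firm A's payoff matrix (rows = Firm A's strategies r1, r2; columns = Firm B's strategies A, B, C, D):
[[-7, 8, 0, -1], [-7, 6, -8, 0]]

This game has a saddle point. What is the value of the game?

Row minima: -7, -8 → Firm A's maximin is -7.
Column maxima: -7, 8, 0, 0 → Firm B's minimax is -7.
They coincide at (r1, A), so the value is -7.

-7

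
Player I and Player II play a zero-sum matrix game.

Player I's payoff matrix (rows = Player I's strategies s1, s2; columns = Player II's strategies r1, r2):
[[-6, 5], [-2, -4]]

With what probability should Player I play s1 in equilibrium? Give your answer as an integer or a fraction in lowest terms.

Row minima are -6 and -4, so Player I's maximin is -4; column maxima are -2 and 5, so Player II's minimax is -2. These differ, so the equilibrium is in mixed strategies.
Let Player I play s1 with probability p. Player II is indifferent when −6p − 2(1−p) = 5p − 4(1−p), giving p = 2/13.

2/13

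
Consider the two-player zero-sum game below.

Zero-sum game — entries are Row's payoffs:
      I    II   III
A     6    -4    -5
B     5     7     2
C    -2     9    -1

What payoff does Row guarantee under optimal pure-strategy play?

2

Row minima: -5, 2, -2 → Row's maximin is 2.
Column maxima: 6, 9, 2 → Column's minimax is 2.
They coincide at (B, III), so the value is 2.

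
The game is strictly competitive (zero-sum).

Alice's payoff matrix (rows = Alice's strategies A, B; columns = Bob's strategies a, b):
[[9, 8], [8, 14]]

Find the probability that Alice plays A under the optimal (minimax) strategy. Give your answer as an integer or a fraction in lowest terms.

6/7

Row minima are 8 and 8, so Alice's maximin is 8; column maxima are 9 and 14, so Bob's minimax is 9. These differ, so the equilibrium is in mixed strategies.
Let Alice play A with probability p. Bob is indifferent when 9p + 8(1−p) = 8p + 14(1−p), giving p = 6/7.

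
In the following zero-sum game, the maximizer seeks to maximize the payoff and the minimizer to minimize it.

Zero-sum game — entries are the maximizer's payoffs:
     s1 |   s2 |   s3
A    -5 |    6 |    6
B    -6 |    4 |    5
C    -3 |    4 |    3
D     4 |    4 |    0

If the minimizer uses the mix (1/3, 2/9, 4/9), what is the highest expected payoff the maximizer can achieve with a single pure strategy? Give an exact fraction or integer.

7/3

A: (-5)·(1/3) + (6)·(2/9) + (6)·(4/9) = 7/3.
B: (-6)·(1/3) + (4)·(2/9) + (5)·(4/9) = 10/9.
C: (-3)·(1/3) + (4)·(2/9) + (3)·(4/9) = 11/9.
D: (4)·(1/3) + (4)·(2/9) + (0)·(4/9) = 20/9.
The best pure response is A with expected payoff 7/3.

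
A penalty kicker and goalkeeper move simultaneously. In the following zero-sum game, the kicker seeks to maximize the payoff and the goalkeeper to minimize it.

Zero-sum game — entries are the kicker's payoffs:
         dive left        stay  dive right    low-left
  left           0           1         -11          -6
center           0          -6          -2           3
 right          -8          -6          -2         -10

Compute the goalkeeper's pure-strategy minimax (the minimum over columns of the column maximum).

-2

The worst case (largest entry) in each column is dive left: 0, stay: 1, dive right: -2, low-left: 3.
The best (smallest) of these is -2.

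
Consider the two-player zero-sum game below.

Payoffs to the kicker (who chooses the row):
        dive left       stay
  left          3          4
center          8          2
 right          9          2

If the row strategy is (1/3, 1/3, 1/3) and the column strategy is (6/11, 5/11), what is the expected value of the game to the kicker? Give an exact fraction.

Against (6/11, 5/11), each row's expected payoff is left: 38/11; center: 58/11; right: 64/11.
Taking the (1/3, 1/3, 1/3)-weighted average: (1/3)·(38/11) + (1/3)·(58/11) + (1/3)·(64/11) = 160/33.

160/33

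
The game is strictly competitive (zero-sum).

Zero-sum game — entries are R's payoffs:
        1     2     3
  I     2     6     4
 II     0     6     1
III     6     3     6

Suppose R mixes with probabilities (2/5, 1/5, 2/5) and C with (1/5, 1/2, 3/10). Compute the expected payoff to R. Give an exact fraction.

43/10

Against (1/5, 1/2, 3/10), each row's expected payoff is I: 23/5; II: 33/10; III: 9/2.
Taking the (2/5, 1/5, 2/5)-weighted average: (2/5)·(23/5) + (1/5)·(33/10) + (2/5)·(9/2) = 43/10.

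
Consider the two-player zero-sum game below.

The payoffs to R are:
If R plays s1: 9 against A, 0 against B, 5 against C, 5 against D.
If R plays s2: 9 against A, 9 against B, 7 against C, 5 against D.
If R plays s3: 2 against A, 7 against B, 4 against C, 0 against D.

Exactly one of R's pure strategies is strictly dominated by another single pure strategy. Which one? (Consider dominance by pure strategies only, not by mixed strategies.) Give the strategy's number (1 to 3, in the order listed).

Compare s3 with s2: 9 > 2, 9 > 7, 7 > 4, 5 > 0.
So s2 strictly dominates s3 for R; s3 is strictly dominated.

3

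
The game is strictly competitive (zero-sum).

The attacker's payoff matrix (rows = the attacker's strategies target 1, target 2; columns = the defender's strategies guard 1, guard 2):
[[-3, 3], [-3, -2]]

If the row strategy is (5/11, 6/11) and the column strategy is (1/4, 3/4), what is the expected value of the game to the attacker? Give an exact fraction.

-6/11

Against (1/4, 3/4), each row's expected payoff is target 1: 3/2; target 2: -9/4.
Taking the (5/11, 6/11)-weighted average: (5/11)·(3/2) + (6/11)·(-9/4) = -6/11.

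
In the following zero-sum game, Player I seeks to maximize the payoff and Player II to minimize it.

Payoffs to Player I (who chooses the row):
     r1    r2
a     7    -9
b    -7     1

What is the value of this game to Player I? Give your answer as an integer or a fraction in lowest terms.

-7/3

Row minima are -9 and -7, so Player I's maximin is -7; column maxima are 7 and 1, so Player II's minimax is 1. These differ, so the equilibrium is in mixed strategies.
Let Player I play a with probability p. Player II is indifferent when 7p − 7(1−p) = −9p + (1−p), giving p = 1/3.
Let Player II play r1 with probability q. Player I is indifferent when 7q − 9(1−q) = −7q + (1−q), giving q = 5/12.
The value is 7·(5/12) + (-9)·(7/12) = -7/3.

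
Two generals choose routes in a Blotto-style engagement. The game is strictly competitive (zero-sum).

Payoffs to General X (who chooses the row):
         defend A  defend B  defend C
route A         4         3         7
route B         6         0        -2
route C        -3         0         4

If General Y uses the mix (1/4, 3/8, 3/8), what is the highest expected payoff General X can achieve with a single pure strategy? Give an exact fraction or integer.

route A: (4)·(1/4) + (3)·(3/8) + (7)·(3/8) = 19/4.
route B: (6)·(1/4) + (0)·(3/8) + (-2)·(3/8) = 3/4.
route C: (-3)·(1/4) + (0)·(3/8) + (4)·(3/8) = 3/4.
The best pure response is route A with expected payoff 19/4.

19/4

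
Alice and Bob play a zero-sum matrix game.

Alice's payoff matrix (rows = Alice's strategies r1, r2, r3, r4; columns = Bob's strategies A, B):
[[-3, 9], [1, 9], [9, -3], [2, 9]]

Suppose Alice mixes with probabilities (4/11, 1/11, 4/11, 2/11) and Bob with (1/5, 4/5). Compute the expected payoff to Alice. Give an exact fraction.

Against (1/5, 4/5), each row's expected payoff is r1: 33/5; r2: 37/5; r3: -3/5; r4: 38/5.
Taking the (4/11, 1/11, 4/11, 2/11)-weighted average: (4/11)·(33/5) + (1/11)·(37/5) + (4/11)·(-3/5) + (2/11)·(38/5) = 233/55.

233/55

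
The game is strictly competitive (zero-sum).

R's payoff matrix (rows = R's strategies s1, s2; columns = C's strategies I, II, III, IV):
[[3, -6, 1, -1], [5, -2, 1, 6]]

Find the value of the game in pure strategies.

-2

Row minima: -6, -2 → R's maximin is -2.
Column maxima: 5, -2, 1, 6 → C's minimax is -2.
They coincide at (s2, II), so the value is -2.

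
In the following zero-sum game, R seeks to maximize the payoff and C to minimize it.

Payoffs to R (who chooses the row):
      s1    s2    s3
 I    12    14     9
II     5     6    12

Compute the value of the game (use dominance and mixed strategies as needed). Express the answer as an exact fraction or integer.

Column s2 is strictly dominated by s1 for C (it gives R more in every row).
The remaining 2×2 game on (I, II) × (s1, s3) has no saddle point. Let R play I with probability p; indifference gives 12p + 5(1−p) = 9p + 12(1−p), so p = 7/10.
Similarly C's optimal q on s1 is 3/10, and the value is 12·(3/10) + (9)·(7/10) = 99/10.

99/10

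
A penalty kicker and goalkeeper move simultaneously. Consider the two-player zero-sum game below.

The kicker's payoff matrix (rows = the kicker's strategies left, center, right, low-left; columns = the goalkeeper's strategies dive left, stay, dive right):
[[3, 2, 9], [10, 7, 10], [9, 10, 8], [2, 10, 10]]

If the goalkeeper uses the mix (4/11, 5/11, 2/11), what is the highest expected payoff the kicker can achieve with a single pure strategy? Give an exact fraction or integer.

102/11

left: (3)·(4/11) + (2)·(5/11) + (9)·(2/11) = 40/11.
center: (10)·(4/11) + (7)·(5/11) + (10)·(2/11) = 95/11.
right: (9)·(4/11) + (10)·(5/11) + (8)·(2/11) = 102/11.
low-left: (2)·(4/11) + (10)·(5/11) + (10)·(2/11) = 78/11.
The best pure response is right with expected payoff 102/11.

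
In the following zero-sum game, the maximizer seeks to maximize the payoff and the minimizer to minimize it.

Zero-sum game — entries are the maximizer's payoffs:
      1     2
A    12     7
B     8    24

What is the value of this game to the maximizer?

232/21

Row minima are 7 and 8, so the maximizer's maximin is 8; column maxima are 12 and 24, so the minimizer's minimax is 12. These differ, so the equilibrium is in mixed strategies.
Let the maximizer play A with probability p. The minimizer is indifferent when 12p + 8(1−p) = 7p + 24(1−p), giving p = 16/21.
Let the minimizer play 1 with probability q. The maximizer is indifferent when 12q + 7(1−q) = 8q + 24(1−q), giving q = 17/21.
The value is 12·(17/21) + (7)·(4/21) = 232/21.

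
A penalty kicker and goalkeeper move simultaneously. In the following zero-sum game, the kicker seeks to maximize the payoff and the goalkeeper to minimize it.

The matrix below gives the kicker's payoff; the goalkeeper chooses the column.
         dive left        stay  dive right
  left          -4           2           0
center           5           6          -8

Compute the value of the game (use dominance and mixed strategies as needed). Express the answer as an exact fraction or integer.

Column stay is strictly dominated by dive left for the goalkeeper (it gives the kicker more in every row).
The remaining 2×2 game on (left, center) × (dive left, dive right) has no saddle point. Let the kicker play left with probability p; indifference gives −4p + 5(1−p) = −8(1−p), so p = 13/17.
Similarly the goalkeeper's optimal q on dive left is 8/17, and the value is -4·(8/17) + (0)·(9/17) = -32/17.

-32/17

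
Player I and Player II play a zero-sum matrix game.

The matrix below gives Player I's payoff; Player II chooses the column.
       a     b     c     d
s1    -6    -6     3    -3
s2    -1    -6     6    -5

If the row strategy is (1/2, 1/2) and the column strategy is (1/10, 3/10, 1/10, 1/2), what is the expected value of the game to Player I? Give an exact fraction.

-37/10

Against (1/10, 3/10, 1/10, 1/2), each row's expected payoff is s1: -18/5; s2: -19/5.
Taking the (1/2, 1/2)-weighted average: (1/2)·(-18/5) + (1/2)·(-19/5) = -37/10.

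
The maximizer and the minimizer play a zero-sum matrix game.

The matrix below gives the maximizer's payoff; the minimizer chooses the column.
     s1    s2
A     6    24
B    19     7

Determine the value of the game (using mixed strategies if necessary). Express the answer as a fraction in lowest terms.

Row minima are 6 and 7, so the maximizer's maximin is 7; column maxima are 19 and 24, so the minimizer's minimax is 19. These differ, so the equilibrium is in mixed strategies.
Let the maximizer play A with probability p. The minimizer is indifferent when 6p + 19(1−p) = 24p + 7(1−p), giving p = 2/5.
Let the minimizer play s1 with probability q. The maximizer is indifferent when 6q + 24(1−q) = 19q + 7(1−q), giving q = 17/30.
The value is 6·(17/30) + (24)·(13/30) = 69/5.

69/5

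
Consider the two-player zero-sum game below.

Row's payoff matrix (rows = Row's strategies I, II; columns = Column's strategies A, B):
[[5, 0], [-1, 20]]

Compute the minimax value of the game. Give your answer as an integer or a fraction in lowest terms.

50/13

Row minima are 0 and -1, so Row's maximin is 0; column maxima are 5 and 20, so Column's minimax is 5. These differ, so the equilibrium is in mixed strategies.
Let Row play I with probability p. Column is indifferent when 5p − (1−p) = 20(1−p), giving p = 21/26.
Let Column play A with probability q. Row is indifferent when 5q = −q + 20(1−q), giving q = 10/13.
The value is 5·(10/13) + (0)·(3/13) = 50/13.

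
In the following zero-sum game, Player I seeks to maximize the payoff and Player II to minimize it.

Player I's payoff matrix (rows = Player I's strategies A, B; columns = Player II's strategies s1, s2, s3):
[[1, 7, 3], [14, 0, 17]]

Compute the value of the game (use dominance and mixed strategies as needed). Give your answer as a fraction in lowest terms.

Column s3 is strictly dominated by s1 for Player II (it gives Player I more in every row).
The remaining 2×2 game on (A, B) × (s1, s2) has no saddle point. Let Player I play A with probability p; indifference gives p + 14(1−p) = 7p, so p = 7/10.
Similarly Player II's optimal q on s1 is 7/20, and the value is 1·(7/20) + (7)·(13/20) = 49/10.

49/10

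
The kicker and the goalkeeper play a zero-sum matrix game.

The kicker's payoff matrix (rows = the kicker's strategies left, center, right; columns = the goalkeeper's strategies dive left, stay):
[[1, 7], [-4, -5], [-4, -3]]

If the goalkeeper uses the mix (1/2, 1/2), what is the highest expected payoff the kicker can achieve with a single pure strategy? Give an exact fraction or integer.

4

left: (1)·(1/2) + (7)·(1/2) = 4.
center: (-4)·(1/2) + (-5)·(1/2) = -9/2.
right: (-4)·(1/2) + (-3)·(1/2) = -7/2.
The best pure response is left with expected payoff 4.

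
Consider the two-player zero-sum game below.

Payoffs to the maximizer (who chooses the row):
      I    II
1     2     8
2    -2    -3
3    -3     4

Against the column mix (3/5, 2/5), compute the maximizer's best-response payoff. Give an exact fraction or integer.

1: (2)·(3/5) + (8)·(2/5) = 22/5.
2: (-2)·(3/5) + (-3)·(2/5) = -12/5.
3: (-3)·(3/5) + (4)·(2/5) = -1/5.
The best pure response is 1 with expected payoff 22/5.

22/5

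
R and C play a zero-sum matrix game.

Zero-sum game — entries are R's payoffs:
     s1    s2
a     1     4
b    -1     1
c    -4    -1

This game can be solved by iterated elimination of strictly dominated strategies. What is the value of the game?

1

Column s2 is strictly dominated by s1 for C (1<4, -1<1, -4<-1); eliminate s2.
Row b is strictly dominated by row a (1>-1); eliminate b.
Row c is strictly dominated by row a (1>-4); eliminate c.
Only (a, s1) remains, with payoff 1.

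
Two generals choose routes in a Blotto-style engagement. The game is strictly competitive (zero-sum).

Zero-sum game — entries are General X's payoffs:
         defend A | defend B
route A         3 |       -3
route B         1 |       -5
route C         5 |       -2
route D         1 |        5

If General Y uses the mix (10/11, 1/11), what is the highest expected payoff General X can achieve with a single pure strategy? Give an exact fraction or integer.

48/11

route A: (3)·(10/11) + (-3)·(1/11) = 27/11.
route B: (1)·(10/11) + (-5)·(1/11) = 5/11.
route C: (5)·(10/11) + (-2)·(1/11) = 48/11.
route D: (1)·(10/11) + (5)·(1/11) = 15/11.
The best pure response is route C with expected payoff 48/11.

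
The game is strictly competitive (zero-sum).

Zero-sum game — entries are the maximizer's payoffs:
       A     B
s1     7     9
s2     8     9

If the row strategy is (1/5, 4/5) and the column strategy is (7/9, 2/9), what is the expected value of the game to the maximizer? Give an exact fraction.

Against (7/9, 2/9), each row's expected payoff is s1: 67/9; s2: 74/9.
Taking the (1/5, 4/5)-weighted average: (1/5)·(67/9) + (4/5)·(74/9) = 121/15.

121/15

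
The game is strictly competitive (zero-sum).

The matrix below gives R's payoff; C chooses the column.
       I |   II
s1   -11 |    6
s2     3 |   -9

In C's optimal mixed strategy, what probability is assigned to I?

15/29

Row minima are -11 and -9, so R's maximin is -9; column maxima are 3 and 6, so C's minimax is 3. These differ, so the equilibrium is in mixed strategies.
Let C play I with probability q. R is indifferent when −11q + 6(1−q) = 3q − 9(1−q), giving q = 15/29.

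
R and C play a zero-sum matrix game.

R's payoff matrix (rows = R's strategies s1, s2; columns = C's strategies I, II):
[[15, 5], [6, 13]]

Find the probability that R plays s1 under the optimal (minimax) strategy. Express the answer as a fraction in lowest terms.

7/17

Row minima are 5 and 6, so R's maximin is 6; column maxima are 15 and 13, so C's minimax is 13. These differ, so the equilibrium is in mixed strategies.
Let R play s1 with probability p. C is indifferent when 15p + 6(1−p) = 5p + 13(1−p), giving p = 7/17.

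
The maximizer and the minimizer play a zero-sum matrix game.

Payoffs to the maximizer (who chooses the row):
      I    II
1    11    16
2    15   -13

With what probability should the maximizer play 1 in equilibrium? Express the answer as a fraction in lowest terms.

Row minima are 11 and -13, so the maximizer's maximin is 11; column maxima are 15 and 16, so the minimizer's minimax is 15. These differ, so the equilibrium is in mixed strategies.
Let the maximizer play 1 with probability p. The minimizer is indifferent when 11p + 15(1−p) = 16p − 13(1−p), giving p = 28/33.

28/33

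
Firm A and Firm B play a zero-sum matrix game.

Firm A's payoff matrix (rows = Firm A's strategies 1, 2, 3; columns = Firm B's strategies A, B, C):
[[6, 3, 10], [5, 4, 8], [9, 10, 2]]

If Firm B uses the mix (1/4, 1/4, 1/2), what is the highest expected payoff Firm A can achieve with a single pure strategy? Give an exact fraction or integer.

29/4

1: (6)·(1/4) + (3)·(1/4) + (10)·(1/2) = 29/4.
2: (5)·(1/4) + (4)·(1/4) + (8)·(1/2) = 25/4.
3: (9)·(1/4) + (10)·(1/4) + (2)·(1/2) = 23/4.
The best pure response is 1 with expected payoff 29/4.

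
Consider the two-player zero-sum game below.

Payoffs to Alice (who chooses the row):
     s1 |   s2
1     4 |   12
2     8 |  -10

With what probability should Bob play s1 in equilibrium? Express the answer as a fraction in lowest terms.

Row minima are 4 and -10, so Alice's maximin is 4; column maxima are 8 and 12, so Bob's minimax is 8. These differ, so the equilibrium is in mixed strategies.
Let Bob play s1 with probability q. Alice is indifferent when 4q + 12(1−q) = 8q − 10(1−q), giving q = 11/13.

11/13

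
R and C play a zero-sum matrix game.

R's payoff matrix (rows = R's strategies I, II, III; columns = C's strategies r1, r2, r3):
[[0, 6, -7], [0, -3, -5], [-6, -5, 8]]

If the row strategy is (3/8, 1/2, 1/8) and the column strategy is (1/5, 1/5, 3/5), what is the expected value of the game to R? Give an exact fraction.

-13/5

Against (1/5, 1/5, 3/5), each row's expected payoff is I: -3; II: -18/5; III: 13/5.
Taking the (3/8, 1/2, 1/8)-weighted average: (3/8)·(-3) + (1/2)·(-18/5) + (1/8)·(13/5) = -13/5.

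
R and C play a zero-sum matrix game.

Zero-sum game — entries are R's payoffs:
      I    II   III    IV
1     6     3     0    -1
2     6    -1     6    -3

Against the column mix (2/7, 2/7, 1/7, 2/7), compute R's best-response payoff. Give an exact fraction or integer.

1: (6)·(2/7) + (3)·(2/7) + (0)·(1/7) + (-1)·(2/7) = 16/7.
2: (6)·(2/7) + (-1)·(2/7) + (6)·(1/7) + (-3)·(2/7) = 10/7.
The best pure response is 1 with expected payoff 16/7.

16/7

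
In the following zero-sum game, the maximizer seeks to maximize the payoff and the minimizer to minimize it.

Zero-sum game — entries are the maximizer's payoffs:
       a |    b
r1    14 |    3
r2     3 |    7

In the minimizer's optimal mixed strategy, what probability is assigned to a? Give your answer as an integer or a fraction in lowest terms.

Row minima are 3 and 3, so the maximizer's maximin is 3; column maxima are 14 and 7, so the minimizer's minimax is 7. These differ, so the equilibrium is in mixed strategies.
Let the minimizer play a with probability q. The maximizer is indifferent when 14q + 3(1−q) = 3q + 7(1−q), giving q = 4/15.

4/15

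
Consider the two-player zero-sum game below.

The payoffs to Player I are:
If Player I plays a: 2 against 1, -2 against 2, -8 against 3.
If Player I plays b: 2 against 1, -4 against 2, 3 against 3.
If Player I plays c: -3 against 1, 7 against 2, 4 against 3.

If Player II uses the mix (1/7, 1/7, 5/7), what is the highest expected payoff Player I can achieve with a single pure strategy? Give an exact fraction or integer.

24/7

a: (2)·(1/7) + (-2)·(1/7) + (-8)·(5/7) = -40/7.
b: (2)·(1/7) + (-4)·(1/7) + (3)·(5/7) = 13/7.
c: (-3)·(1/7) + (7)·(1/7) + (4)·(5/7) = 24/7.
The best pure response is c with expected payoff 24/7.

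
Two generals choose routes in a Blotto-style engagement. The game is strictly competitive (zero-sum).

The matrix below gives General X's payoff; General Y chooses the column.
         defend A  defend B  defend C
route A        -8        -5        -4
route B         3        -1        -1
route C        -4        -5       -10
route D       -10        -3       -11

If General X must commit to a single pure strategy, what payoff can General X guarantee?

The worst-case payoff for each row is route A: -8, route B: -1, route C: -10, route D: -11.
The best of these is -1.

-1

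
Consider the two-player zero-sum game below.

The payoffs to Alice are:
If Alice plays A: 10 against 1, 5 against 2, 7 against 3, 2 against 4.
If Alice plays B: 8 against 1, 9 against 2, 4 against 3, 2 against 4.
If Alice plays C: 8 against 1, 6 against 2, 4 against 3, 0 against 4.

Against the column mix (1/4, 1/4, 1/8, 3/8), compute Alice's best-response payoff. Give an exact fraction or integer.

A: (10)·(1/4) + (5)·(1/4) + (7)·(1/8) + (2)·(3/8) = 43/8.
B: (8)·(1/4) + (9)·(1/4) + (4)·(1/8) + (2)·(3/8) = 11/2.
C: (8)·(1/4) + (6)·(1/4) + (4)·(1/8) + (0)·(3/8) = 4.
The best pure response is B with expected payoff 11/2.

11/2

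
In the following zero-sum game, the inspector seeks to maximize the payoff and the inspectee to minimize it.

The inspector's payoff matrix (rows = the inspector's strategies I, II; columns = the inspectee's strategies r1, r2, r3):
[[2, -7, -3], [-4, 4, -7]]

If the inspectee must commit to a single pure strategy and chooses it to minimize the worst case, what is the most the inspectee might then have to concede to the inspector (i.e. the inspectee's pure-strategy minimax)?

-3

The worst case (largest entry) in each column is r1: 2, r2: 4, r3: -3.
The best (smallest) of these is -3.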